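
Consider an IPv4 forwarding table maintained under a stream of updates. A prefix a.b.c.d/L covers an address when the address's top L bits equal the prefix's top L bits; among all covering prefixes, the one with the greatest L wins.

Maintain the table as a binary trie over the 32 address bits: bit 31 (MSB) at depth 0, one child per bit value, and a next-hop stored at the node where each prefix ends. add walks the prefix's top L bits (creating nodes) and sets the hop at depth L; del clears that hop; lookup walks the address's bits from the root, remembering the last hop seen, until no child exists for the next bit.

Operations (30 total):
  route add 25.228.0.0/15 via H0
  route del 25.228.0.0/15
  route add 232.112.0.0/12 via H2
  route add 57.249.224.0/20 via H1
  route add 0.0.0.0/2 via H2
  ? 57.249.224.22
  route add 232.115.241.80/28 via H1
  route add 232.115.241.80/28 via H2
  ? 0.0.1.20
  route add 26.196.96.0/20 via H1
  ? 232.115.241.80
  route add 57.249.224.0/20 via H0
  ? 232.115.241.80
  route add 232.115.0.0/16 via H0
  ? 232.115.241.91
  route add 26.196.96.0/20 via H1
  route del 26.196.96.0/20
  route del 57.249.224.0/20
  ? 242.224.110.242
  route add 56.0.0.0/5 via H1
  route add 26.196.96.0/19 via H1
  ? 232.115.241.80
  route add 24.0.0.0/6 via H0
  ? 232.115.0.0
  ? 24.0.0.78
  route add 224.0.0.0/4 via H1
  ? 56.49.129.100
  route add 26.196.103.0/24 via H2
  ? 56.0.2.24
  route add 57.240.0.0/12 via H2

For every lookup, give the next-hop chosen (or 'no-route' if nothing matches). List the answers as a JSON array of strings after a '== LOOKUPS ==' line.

Trace:
  + 25.228.0.0/15 (H0) depth=15
  del 25.228.0.0/15 (clear depth 15)
  + 232.112.0.0/12 (H2) depth=12
  + 57.249.224.0/20 (H1) depth=20
  + 0.0.0.0/2 (H2) depth=2
  Q 57.249.224.22: descend 00111001111110011110 ; hops seen [H2,H1] ; pick H1
  + 232.115.241.80/28 (H1) depth=28
  + 232.115.241.80/28 (H2) depth=28
  Q 0.0.1.20: descend 000 ; hops seen [H2] ; pick H2
  + 26.196.96.0/20 (H1) depth=20
  Q 232.115.241.80: descend 1110100001110011111100010101 ; hops seen [H2,H2] ; pick H2
  + 57.249.224.0/20 (H0) depth=20
  Q 232.115.241.80: descend 1110100001110011111100010101 ; hops seen [H2,H2] ; pick H2
  + 232.115.0.0/16 (H0) depth=16
  Q 232.115.241.91: descend 1110100001110011111100010101 ; hops seen [H2,H0,H2] ; pick H2
  + 26.196.96.0/20 (H1) depth=20
  del 26.196.96.0/20 (clear depth 20)
  del 57.249.224.0/20 (clear depth 20)
  Q 242.224.110.242: descend 111 ; hops seen [∅] ; pick no-route
  + 56.0.0.0/5 (H1) depth=5
  + 26.196.96.0/19 (H1) depth=19
  Q 232.115.241.80: descend 1110100001110011111100010101 ; hops seen [H2,H0,H2] ; pick H2
  + 24.0.0.0/6 (H0) depth=6
  Q 232.115.0.0: descend 1110100001110011 ; hops seen [H2,H0] ; pick H0
  Q 24.0.0.78: descend 0001100 ; hops seen [H2,H0] ; pick H0
  + 224.0.0.0/4 (H1) depth=4
  Q 56.49.129.100: descend 0011100 ; hops seen [H2,H1] ; pick H1
  + 26.196.103.0/24 (H2) depth=24
  Q 56.0.2.24: descend 0011100 ; hops seen [H2,H1] ; pick H1
  + 57.240.0.0/12 (H2) depth=12

== LOOKUPS ==
["H1","H2","H2","H2","H2","no-route","H2","H0","H0","H1","H1"]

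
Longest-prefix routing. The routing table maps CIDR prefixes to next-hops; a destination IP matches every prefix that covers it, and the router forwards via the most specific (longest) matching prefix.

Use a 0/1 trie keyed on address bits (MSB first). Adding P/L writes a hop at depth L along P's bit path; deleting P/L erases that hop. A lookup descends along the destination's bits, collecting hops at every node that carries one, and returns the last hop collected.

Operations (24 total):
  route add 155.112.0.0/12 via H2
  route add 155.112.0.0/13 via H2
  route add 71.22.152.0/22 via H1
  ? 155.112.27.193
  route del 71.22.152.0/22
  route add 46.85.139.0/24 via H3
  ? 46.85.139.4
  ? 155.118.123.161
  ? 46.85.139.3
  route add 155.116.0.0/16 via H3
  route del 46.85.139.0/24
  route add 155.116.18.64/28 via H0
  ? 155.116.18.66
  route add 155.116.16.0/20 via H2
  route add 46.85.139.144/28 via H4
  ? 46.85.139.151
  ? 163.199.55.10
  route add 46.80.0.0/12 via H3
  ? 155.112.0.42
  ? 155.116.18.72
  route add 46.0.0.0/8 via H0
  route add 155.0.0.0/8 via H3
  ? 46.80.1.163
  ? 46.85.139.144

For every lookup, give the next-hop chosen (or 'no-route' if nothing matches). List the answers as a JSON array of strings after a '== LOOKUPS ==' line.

Apply in order:
  add 155.112.0.0/12 -> H2 at depth 12
  add 155.112.0.0/13 -> H2 at depth 13
  add 71.22.152.0/22 -> H1 at depth 22
  lookup 155.112.27.193: bits 1001101101110 walk d0:-→d1:-→d2:-→d3:-→d4:-→d5:-→d6:-→d7:-→d8:-→d9:-→d10:-→d11:-→d12:H2→d13:H2 -> H2
  del 71.22.152.0/22 (clear depth 22)
  add 46.85.139.0/24 -> H3 at depth 24
  lookup 46.85.139.4: bits 001011100101010110001011 walk d0:-→d1:-→d2:-→d3:-→d4:-→d5:-→d6:-→d7:-→d8:-→d9:-→d10:-→d11:-→d12:-→d13:-→d14:-→d15:-→d16:-→d17:-→d18:-→d19:-→d20:-→d21:-→d22:-→d23:-→d24:H3 -> H3
  lookup 155.118.123.161: bits 1001101101110 walk d0:-→d1:-→d2:-→d3:-→d4:-→d5:-→d6:-→d7:-→d8:-→d9:-→d10:-→d11:-→d12:H2→d13:H2 -> H2
  lookup 46.85.139.3: bits 001011100101010110001011 walk d0:-→d1:-→d2:-→d3:-→d4:-→d5:-→d6:-→d7:-→d8:-→d9:-→d10:-→d11:-→d12:-→d13:-→d14:-→d15:-→d16:-→d17:-→d18:-→d19:-→d20:-→d21:-→d22:-→d23:-→d24:H3 -> H3
  add 155.116.0.0/16 -> H3 at depth 16
  del 46.85.139.0/24 (clear depth 24)
  add 155.116.18.64/28 -> H0 at depth 28
  lookup 155.116.18.66: bits 1001101101110100000100100100 walk d0:-→d1:-→d2:-→d3:-→d4:-→d5:-→d6:-→d7:-→d8:-→d9:-→d10:-→d11:-→d12:H2→d13:H2→d14:-→d15:-→d16:H3→d17:-→d18:-→d19:-→d20:-→d21:-→d22:-→d23:-→d24:-→d25:-→d26:-→d27:-→d28:H0 -> H0
  add 155.116.16.0/20 -> H2 at depth 20
  add 46.85.139.144/28 -> H4 at depth 28
  lookup 46.85.139.151: bits 0010111001010101100010111001 walk d0:-→d1:-→d2:-→d3:-→d4:-→d5:-→d6:-→d7:-→d8:-→d9:-→d10:-→d11:-→d12:-→d13:-→d14:-→d15:-→d16:-→d17:-→d18:-→d19:-→d20:-→d21:-→d22:-→d23:-→d24:-→d25:-→d26:-→d27:-→d28:H4 -> H4
  lookup 163.199.55.10: bits 10 walk d0:-→d1:-→d2:- -> no-route
  add 46.80.0.0/12 -> H3 at depth 12
  lookup 155.112.0.42: bits 1001101101110 walk d0:-→d1:-→d2:-→d3:-→d4:-→d5:-→d6:-→d7:-→d8:-→d9:-→d10:-→d11:-→d12:H2→d13:H2 -> H2
  lookup 155.116.18.72: bits 1001101101110100000100100100 walk d0:-→d1:-→d2:-→d3:-→d4:-→d5:-→d6:-→d7:-→d8:-→d9:-→d10:-→d11:-→d12:H2→d13:H2→d14:-→d15:-→d16:H3→d17:-→d18:-→d19:-→d20:H2→d21:-→d22:-→d23:-→d24:-→d25:-→d26:-→d27:-→d28:H0 -> H0
  add 46.0.0.0/8 -> H0 at depth 8
  add 155.0.0.0/8 -> H3 at depth 8
  lookup 46.80.1.163: bits 0010111001010 walk d0:-→d1:-→d2:-→d3:-→d4:-→d5:-→d6:-→d7:-→d8:H0→d9:-→d10:-→d11:-→d12:H3→d13:- -> H3
  lookup 46.85.139.144: bits 0010111001010101100010111001 walk d0:-→d1:-→d2:-→d3:-→d4:-→d5:-→d6:-→d7:-→d8:H0→d9:-→d10:-→d11:-→d12:H3→d13:-→d14:-→d15:-→d16:-→d17:-→d18:-→d19:-→d20:-→d21:-→d22:-→d23:-→d24:-→d25:-→d26:-→d27:-→d28:H4 -> H4

== LOOKUPS ==
["H2","H3","H2","H3","H0","H4","no-route","H2","H0","H3","H4"]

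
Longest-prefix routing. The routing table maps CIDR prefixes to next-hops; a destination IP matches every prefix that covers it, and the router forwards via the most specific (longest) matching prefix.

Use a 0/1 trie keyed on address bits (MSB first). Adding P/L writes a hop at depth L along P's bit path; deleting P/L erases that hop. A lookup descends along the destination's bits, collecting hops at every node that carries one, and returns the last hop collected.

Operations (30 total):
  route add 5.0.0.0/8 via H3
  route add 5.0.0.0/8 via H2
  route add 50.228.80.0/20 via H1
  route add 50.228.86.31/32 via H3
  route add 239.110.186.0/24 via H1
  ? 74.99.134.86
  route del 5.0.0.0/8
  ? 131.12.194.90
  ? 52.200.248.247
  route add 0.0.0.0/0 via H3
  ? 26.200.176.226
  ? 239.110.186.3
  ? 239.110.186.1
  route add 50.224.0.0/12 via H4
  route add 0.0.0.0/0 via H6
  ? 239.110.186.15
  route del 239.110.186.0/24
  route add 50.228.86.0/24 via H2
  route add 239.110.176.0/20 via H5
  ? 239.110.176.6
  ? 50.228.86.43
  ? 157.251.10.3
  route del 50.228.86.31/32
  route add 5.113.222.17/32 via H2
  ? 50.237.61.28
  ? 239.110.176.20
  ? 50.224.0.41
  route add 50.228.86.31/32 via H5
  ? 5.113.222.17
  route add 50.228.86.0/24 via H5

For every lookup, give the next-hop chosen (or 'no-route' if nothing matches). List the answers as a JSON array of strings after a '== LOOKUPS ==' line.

Process each operation:
  + 5.0.0.0/8 (H3) depth=8
  + 5.0.0.0/8 (H2) depth=8
  + 50.228.80.0/20 (H1) depth=20
  + 50.228.86.31/32 (H3) depth=32
  + 239.110.186.0/24 (H1) depth=24
  ? 74.99.134.86  path d0:-→d1:-  best=no-route
  del 5.0.0.0/8 (clear depth 8)
  ? 131.12.194.90  path d0:-→d1:-  best=no-route
  ? 52.200.248.247  path d0:-→d1:-→d2:-→d3:-→d4:-→d5:-  best=no-route
  + 0.0.0.0/0 (H3) depth=0
  ? 26.200.176.226  path d0:H3→d1:-→d2:-→d3:-  best=H3
  ? 239.110.186.3  path d0:H3→d1:-→d2:-→d3:-→d4:-→d5:-→d6:-→d7:-→d8:-→d9:-→d10:-→d11:-→d12:-→d13:-→d14:-→d15:-→d16:-→d17:-→d18:-→d19:-→d20:-→d21:-→d22:-→d23:-→d24:H1  best=H1
  ? 239.110.186.1  path d0:H3→d1:-→d2:-→d3:-→d4:-→d5:-→d6:-→d7:-→d8:-→d9:-→d10:-→d11:-→d12:-→d13:-→d14:-→d15:-→d16:-→d17:-→d18:-→d19:-→d20:-→d21:-→d22:-→d23:-→d24:H1  best=H1
  + 50.224.0.0/12 (H4) depth=12
  + 0.0.0.0/0 (H6) depth=0
  ? 239.110.186.15  path d0:H6→d1:-→d2:-→d3:-→d4:-→d5:-→d6:-→d7:-→d8:-→d9:-→d10:-→d11:-→d12:-→d13:-→d14:-→d15:-→d16:-→d17:-→d18:-→d19:-→d20:-→d21:-→d22:-→d23:-→d24:H1  best=H1
  del 239.110.186.0/24 (clear depth 24)
  + 50.228.86.0/24 (H2) depth=24
  + 239.110.176.0/20 (H5) depth=20
  ? 239.110.176.6  path d0:H6→d1:-→d2:-→d3:-→d4:-→d5:-→d6:-→d7:-→d8:-→d9:-→d10:-→d11:-→d12:-→d13:-→d14:-→d15:-→d16:-→d17:-→d18:-→d19:-→d20:H5  best=H5
  ? 50.228.86.43  path d0:H6→d1:-→d2:-→d3:-→d4:-→d5:-→d6:-→d7:-→d8:-→d9:-→d10:-→d11:-→d12:H4→d13:-→d14:-→d15:-→d16:-→d17:-→d18:-→d19:-→d20:H1→d21:-→d22:-→d23:-→d24:H2→d25:-→d26:-  best=H2
  ? 157.251.10.3  path d0:H6→d1:-  best=H6
  del 50.228.86.31/32 (clear depth 32)
  + 5.113.222.17/32 (H2) depth=32
  ? 50.237.61.28  path d0:H6→d1:-→d2:-→d3:-→d4:-→d5:-→d6:-→d7:-→d8:-→d9:-→d10:-→d11:-→d12:H4  best=H4
  ? 239.110.176.20  path d0:H6→d1:-→d2:-→d3:-→d4:-→d5:-→d6:-→d7:-→d8:-→d9:-→d10:-→d11:-→d12:-→d13:-→d14:-→d15:-→d16:-→d17:-→d18:-→d19:-→d20:H5  best=H5
  ? 50.224.0.41  path d0:H6→d1:-→d2:-→d3:-→d4:-→d5:-→d6:-→d7:-→d8:-→d9:-→d10:-→d11:-→d12:H4→d13:-  best=H4
  + 50.228.86.31/32 (H5) depth=32
  ? 5.113.222.17  path d0:H6→d1:-→d2:-→d3:-→d4:-→d5:-→d6:-→d7:-→d8:-→d9:-→d10:-→d11:-→d12:-→d13:-→d14:-→d15:-→d16:-→d17:-→d18:-→d19:-→d20:-→d21:-→d22:-→d23:-→d24:-→d25:-→d26:-→d27:-→d28:-→d29:-→d30:-→d31:-→d32:H2  best=H2
  + 50.228.86.0/24 (H5) depth=24

== LOOKUPS ==
["no-route","no-route","no-route","H3","H1","H1","H1","H5","H2","H6","H4","H5","H4","H2"]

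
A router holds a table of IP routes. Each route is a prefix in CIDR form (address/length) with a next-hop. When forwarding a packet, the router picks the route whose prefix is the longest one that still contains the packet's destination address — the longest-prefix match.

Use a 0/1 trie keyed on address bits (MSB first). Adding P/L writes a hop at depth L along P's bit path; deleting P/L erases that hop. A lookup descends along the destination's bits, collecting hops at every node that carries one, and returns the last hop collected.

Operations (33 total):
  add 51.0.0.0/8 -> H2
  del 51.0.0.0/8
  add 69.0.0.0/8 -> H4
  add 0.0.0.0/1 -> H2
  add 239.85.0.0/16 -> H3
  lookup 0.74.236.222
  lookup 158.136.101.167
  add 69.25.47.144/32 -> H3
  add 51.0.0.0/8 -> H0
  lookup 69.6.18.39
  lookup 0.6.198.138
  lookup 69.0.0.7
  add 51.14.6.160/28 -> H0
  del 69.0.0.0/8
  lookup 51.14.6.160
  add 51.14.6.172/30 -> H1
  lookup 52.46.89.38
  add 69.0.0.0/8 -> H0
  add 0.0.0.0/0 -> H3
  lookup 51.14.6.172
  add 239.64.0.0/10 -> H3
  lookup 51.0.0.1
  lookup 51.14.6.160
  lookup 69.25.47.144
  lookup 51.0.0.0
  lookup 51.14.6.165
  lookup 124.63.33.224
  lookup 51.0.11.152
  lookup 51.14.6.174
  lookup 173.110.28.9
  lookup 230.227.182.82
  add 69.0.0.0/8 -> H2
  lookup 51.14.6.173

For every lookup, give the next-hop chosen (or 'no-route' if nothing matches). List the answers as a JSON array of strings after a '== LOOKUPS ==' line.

Apply in order:
  + 51.0.0.0/8 (H2) depth=8
  del 51.0.0.0/8 (clear depth 8)
  + 69.0.0.0/8 (H4) depth=8
  + 0.0.0.0/1 (H2) depth=1
  + 239.85.0.0/16 (H3) depth=16
  lookup 0.74.236.222: bits 00 walk d0:-→d1:H2→d2:- -> H2
  lookup 158.136.101.167: bits 1 walk d0:-→d1:- -> no-route
  + 69.25.47.144/32 (H3) depth=32
  + 51.0.0.0/8 (H0) depth=8
  lookup 69.6.18.39: bits 01000101000 walk d0:-→d1:H2→d2:-→d3:-→d4:-→d5:-→d6:-→d7:-→d8:H4→d9:-→d10:-→d11:- -> H4
  lookup 0.6.198.138: bits 00 walk d0:-→d1:H2→d2:- -> H2
  lookup 69.0.0.7: bits 01000101000 walk d0:-→d1:H2→d2:-→d3:-→d4:-→d5:-→d6:-→d7:-→d8:H4→d9:-→d10:-→d11:- -> H4
  + 51.14.6.160/28 (H0) depth=28
  del 69.0.0.0/8 (clear depth 8)
  lookup 51.14.6.160: bits 0011001100001110000001101010 walk d0:-→d1:H2→d2:-→d3:-→d4:-→d5:-→d6:-→d7:-→d8:H0→d9:-→d10:-→d11:-→d12:-→d13:-→d14:-→d15:-→d16:-→d17:-→d18:-→d19:-→d20:-→d21:-→d22:-→d23:-→d24:-→d25:-→d26:-→d27:-→d28:H0 -> H0
  + 51.14.6.172/30 (H1) depth=30
  lookup 52.46.89.38: bits 00110 walk d0:-→d1:H2→d2:-→d3:-→d4:-→d5:- -> H2
  + 69.0.0.0/8 (H0) depth=8
  + 0.0.0.0/0 (H3) depth=0
  lookup 51.14.6.172: bits 001100110000111000000110101011 walk d0:H3→d1:H2→d2:-→d3:-→d4:-→d5:-→d6:-→d7:-→d8:H0→d9:-→d10:-→d11:-→d12:-→d13:-→d14:-→d15:-→d16:-→d17:-→d18:-→d19:-→d20:-→d21:-→d22:-→d23:-→d24:-→d25:-→d26:-→d27:-→d28:H0→d29:-→d30:H1 -> H1
  + 239.64.0.0/10 (H3) depth=10
  lookup 51.0.0.1: bits 001100110000 walk d0:H3→d1:H2→d2:-→d3:-→d4:-→d5:-→d6:-→d7:-→d8:H0→d9:-→d10:-→d11:-→d12:- -> H0
  lookup 51.14.6.160: bits 0011001100001110000001101010 walk d0:H3→d1:H2→d2:-→d3:-→d4:-→d5:-→d6:-→d7:-→d8:H0→d9:-→d10:-→d11:-→d12:-→d13:-→d14:-→d15:-→d16:-→d17:-→d18:-→d19:-→d20:-→d21:-→d22:-→d23:-→d24:-→d25:-→d26:-→d27:-→d28:H0 -> H0
  lookup 69.25.47.144: bits 01000101000110010010111110010000 walk d0:H3→d1:H2→d2:-→d3:-→d4:-→d5:-→d6:-→d7:-→d8:H0→d9:-→d10:-→d11:-→d12:-→d13:-→d14:-→d15:-→d16:-→d17:-→d18:-→d19:-→d20:-→d21:-→d22:-→d23:-→d24:-→d25:-→d26:-→d27:-→d28:-→d29:-→d30:-→d31:-→d32:H3 -> H3
  lookup 51.0.0.0: bits 001100110000 walk d0:H3→d1:H2→d2:-→d3:-→d4:-→d5:-→d6:-→d7:-→d8:H0→d9:-→d10:-→d11:-→d12:- -> H0
  lookup 51.14.6.165: bits 0011001100001110000001101010 walk d0:H3→d1:H2→d2:-→d3:-→d4:-→d5:-→d6:-→d7:-→d8:H0→d9:-→d10:-→d11:-→d12:-→d13:-→d14:-→d15:-→d16:-→d17:-→d18:-→d19:-→d20:-→d21:-→d22:-→d23:-→d24:-→d25:-→d26:-→d27:-→d28:H0 -> H0
  lookup 124.63.33.224: bits 01 walk d0:H3→d1:H2→d2:- -> H2
  lookup 51.0.11.152: bits 001100110000 walk d0:H3→d1:H2→d2:-→d3:-→d4:-→d5:-→d6:-→d7:-→d8:H0→d9:-→d10:-→d11:-→d12:- -> H0
  lookup 51.14.6.174: bits 001100110000111000000110101011 walk d0:H3→d1:H2→d2:-→d3:-→d4:-→d5:-→d6:-→d7:-→d8:H0→d9:-→d10:-→d11:-→d12:-→d13:-→d14:-→d15:-→d16:-→d17:-→d18:-→d19:-→d20:-→d21:-→d22:-→d23:-→d24:-→d25:-→d26:-→d27:-→d28:H0→d29:-→d30:H1 -> H1
  lookup 173.110.28.9: bits 1 walk d0:H3→d1:- -> H3
  lookup 230.227.182.82: bits 1110 walk d0:H3→d1:-→d2:-→d3:-→d4:- -> H3
  + 69.0.0.0/8 (H2) depth=8
  lookup 51.14.6.173: bits 001100110000111000000110101011 walk d0:H3→d1:H2→d2:-→d3:-→d4:-→d5:-→d6:-→d7:-→d8:H0→d9:-→d10:-→d11:-→d12:-→d13:-→d14:-→d15:-→d16:-→d17:-→d18:-→d19:-→d20:-→d21:-→d22:-→d23:-→d24:-→d25:-→d26:-→d27:-→d28:H0→d29:-→d30:H1 -> H1

== LOOKUPS ==
["H2","no-route","H4","H2","H4","H0","H2","H1","H0","H0","H3","H0","H0","H2","H0","H1","H3","H3","H1"]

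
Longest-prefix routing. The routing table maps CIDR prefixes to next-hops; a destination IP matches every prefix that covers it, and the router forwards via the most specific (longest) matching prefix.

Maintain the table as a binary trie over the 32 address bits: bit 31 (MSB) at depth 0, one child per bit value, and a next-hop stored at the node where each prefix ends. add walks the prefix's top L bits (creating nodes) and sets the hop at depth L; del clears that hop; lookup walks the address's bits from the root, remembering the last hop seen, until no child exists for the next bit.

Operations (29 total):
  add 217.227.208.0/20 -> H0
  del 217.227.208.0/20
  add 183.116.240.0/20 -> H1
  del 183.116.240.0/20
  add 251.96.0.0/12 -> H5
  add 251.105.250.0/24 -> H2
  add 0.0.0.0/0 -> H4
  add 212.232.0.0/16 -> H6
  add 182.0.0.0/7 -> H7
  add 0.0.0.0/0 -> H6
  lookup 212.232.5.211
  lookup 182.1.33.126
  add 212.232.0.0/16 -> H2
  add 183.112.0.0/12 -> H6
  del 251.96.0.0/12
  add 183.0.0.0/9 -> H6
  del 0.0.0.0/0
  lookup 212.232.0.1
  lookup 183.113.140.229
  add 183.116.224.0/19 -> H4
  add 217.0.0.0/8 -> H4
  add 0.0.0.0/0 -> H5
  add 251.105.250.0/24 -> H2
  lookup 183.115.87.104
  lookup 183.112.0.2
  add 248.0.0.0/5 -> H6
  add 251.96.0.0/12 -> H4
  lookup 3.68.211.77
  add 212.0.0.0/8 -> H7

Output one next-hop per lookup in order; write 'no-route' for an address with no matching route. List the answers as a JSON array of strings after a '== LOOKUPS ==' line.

Apply in order:
  add 217.227.208.0/20 -> H0 at depth 20
  del 217.227.208.0/20 (clear depth 20)
  add 183.116.240.0/20 -> H1 at depth 20
  del 183.116.240.0/20 (clear depth 20)
  add 251.96.0.0/12 -> H5 at depth 12
  add 251.105.250.0/24 -> H2 at depth 24
  add 0.0.0.0/0 -> H4 at depth 0
  add 212.232.0.0/16 -> H6 at depth 16
  add 182.0.0.0/7 -> H7 at depth 7
  add 0.0.0.0/0 -> H6 at depth 0
  Q 212.232.5.211: descend 1101010011101000 ; hops seen [H6,H6] ; pick H6
  Q 182.1.33.126: descend 1011011 ; hops seen [H6,H7] ; pick H7
  add 212.232.0.0/16 -> H2 at depth 16
  add 183.112.0.0/12 -> H6 at depth 12
  del 251.96.0.0/12 (clear depth 12)
  add 183.0.0.0/9 -> H6 at depth 9
  del 0.0.0.0/0 (clear depth 0)
  Q 212.232.0.1: descend 1101010011101000 ; hops seen [H2] ; pick H2
  Q 183.113.140.229: descend 1011011101110 ; hops seen [H7,H6,H6] ; pick H6
  add 183.116.224.0/19 -> H4 at depth 19
  add 217.0.0.0/8 -> H4 at depth 8
  add 0.0.0.0/0 -> H5 at depth 0
  add 251.105.250.0/24 -> H2 at depth 24
  Q 183.115.87.104: descend 1011011101110 ; hops seen [H5,H7,H6,H6] ; pick H6
  Q 183.112.0.2: descend 1011011101110 ; hops seen [H5,H7,H6,H6] ; pick H6
  add 248.0.0.0/5 -> H6 at depth 5
  add 251.96.0.0/12 -> H4 at depth 12
  Q 3.68.211.77: descend ε ; hops seen [H5] ; pick H5
  add 212.0.0.0/8 -> H7 at depth 8

== LOOKUPS ==
["H6","H7","H2","H6","H6","H6","H5"]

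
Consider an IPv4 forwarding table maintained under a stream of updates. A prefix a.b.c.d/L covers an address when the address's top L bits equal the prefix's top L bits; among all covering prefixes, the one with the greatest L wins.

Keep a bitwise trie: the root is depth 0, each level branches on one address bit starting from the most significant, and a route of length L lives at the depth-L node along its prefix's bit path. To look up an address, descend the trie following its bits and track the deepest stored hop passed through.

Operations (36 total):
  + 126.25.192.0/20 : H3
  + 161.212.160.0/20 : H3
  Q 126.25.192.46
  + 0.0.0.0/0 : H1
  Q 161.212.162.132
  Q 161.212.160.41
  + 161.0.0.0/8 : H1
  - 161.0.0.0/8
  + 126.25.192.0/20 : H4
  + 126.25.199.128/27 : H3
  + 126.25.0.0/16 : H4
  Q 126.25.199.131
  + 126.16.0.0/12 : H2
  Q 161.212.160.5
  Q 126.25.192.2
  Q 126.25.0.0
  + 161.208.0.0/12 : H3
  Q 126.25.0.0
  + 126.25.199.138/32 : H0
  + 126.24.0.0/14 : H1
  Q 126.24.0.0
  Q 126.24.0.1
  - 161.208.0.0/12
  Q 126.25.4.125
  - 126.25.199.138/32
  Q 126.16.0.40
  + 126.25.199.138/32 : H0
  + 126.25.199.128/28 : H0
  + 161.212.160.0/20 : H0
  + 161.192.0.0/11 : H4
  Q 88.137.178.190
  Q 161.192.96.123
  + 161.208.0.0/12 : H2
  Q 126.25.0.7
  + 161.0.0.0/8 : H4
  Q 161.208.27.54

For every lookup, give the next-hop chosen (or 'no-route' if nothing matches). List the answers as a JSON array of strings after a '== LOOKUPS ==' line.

Apply in order:
  + 126.25.192.0/20 (H3) depth=20
  + 161.212.160.0/20 (H3) depth=20
  ? 126.25.192.46  path d0:-→d1:-→d2:-→d3:-→d4:-→d5:-→d6:-→d7:-→d8:-→d9:-→d10:-→d11:-→d12:-→d13:-→d14:-→d15:-→d16:-→d17:-→d18:-→d19:-→d20:H3  best=H3
  + 0.0.0.0/0 (H1) depth=0
  ? 161.212.162.132  path d0:H1→d1:-→d2:-→d3:-→d4:-→d5:-→d6:-→d7:-→d8:-→d9:-→d10:-→d11:-→d12:-→d13:-→d14:-→d15:-→d16:-→d17:-→d18:-→d19:-→d20:H3  best=H3
  ? 161.212.160.41  path d0:H1→d1:-→d2:-→d3:-→d4:-→d5:-→d6:-→d7:-→d8:-→d9:-→d10:-→d11:-→d12:-→d13:-→d14:-→d15:-→d16:-→d17:-→d18:-→d19:-→d20:H3  best=H3
  + 161.0.0.0/8 (H1) depth=8
  - 161.0.0.0/8 clear@8
  + 126.25.192.0/20 (H4) depth=20
  + 126.25.199.128/27 (H3) depth=27
  + 126.25.0.0/16 (H4) depth=16
  ? 126.25.199.131  path d0:H1→d1:-→d2:-→d3:-→d4:-→d5:-→d6:-→d7:-→d8:-→d9:-→d10:-→d11:-→d12:-→d13:-→d14:-→d15:-→d16:H4→d17:-→d18:-→d19:-→d20:H4→d21:-→d22:-→d23:-→d24:-→d25:-→d26:-→d27:H3  best=H3
  + 126.16.0.0/12 (H2) depth=12
  ? 161.212.160.5  path d0:H1→d1:-→d2:-→d3:-→d4:-→d5:-→d6:-→d7:-→d8:-→d9:-→d10:-→d11:-→d12:-→d13:-→d14:-→d15:-→d16:-→d17:-→d18:-→d19:-→d20:H3  best=H3
  ? 126.25.192.2  path d0:H1→d1:-→d2:-→d3:-→d4:-→d5:-→d6:-→d7:-→d8:-→d9:-→d10:-→d11:-→d12:H2→d13:-→d14:-→d15:-→d16:H4→d17:-→d18:-→d19:-→d20:H4→d21:-  best=H4
  ? 126.25.0.0  path d0:H1→d1:-→d2:-→d3:-→d4:-→d5:-→d6:-→d7:-→d8:-→d9:-→d10:-→d11:-→d12:H2→d13:-→d14:-→d15:-→d16:H4  best=H4
  + 161.208.0.0/12 (H3) depth=12
  ? 126.25.0.0  path d0:H1→d1:-→d2:-→d3:-→d4:-→d5:-→d6:-→d7:-→d8:-→d9:-→d10:-→d11:-→d12:H2→d13:-→d14:-→d15:-→d16:H4  best=H4
  + 126.25.199.138/32 (H0) depth=32
  + 126.24.0.0/14 (H1) depth=14
  ? 126.24.0.0  path d0:H1→d1:-→d2:-→d3:-→d4:-→d5:-→d6:-→d7:-→d8:-→d9:-→d10:-→d11:-→d12:H2→d13:-→d14:H1→d15:-  best=H1
  ? 126.24.0.1  path d0:H1→d1:-→d2:-→d3:-→d4:-→d5:-→d6:-→d7:-→d8:-→d9:-→d10:-→d11:-→d12:H2→d13:-→d14:H1→d15:-  best=H1
  - 161.208.0.0/12 clear@12
  ? 126.25.4.125  path d0:H1→d1:-→d2:-→d3:-→d4:-→d5:-→d6:-→d7:-→d8:-→d9:-→d10:-→d11:-→d12:H2→d13:-→d14:H1→d15:-→d16:H4  best=H4
  - 126.25.199.138/32 clear@32
  ? 126.16.0.40  path d0:H1→d1:-→d2:-→d3:-→d4:-→d5:-→d6:-→d7:-→d8:-→d9:-→d10:-→d11:-→d12:H2  best=H2
  + 126.25.199.138/32 (H0) depth=32
  + 126.25.199.128/28 (H0) depth=28
  + 161.212.160.0/20 (H0) depth=20
  + 161.192.0.0/11 (H4) depth=11
  ? 88.137.178.190  path d0:H1→d1:-→d2:-  best=H1
  ? 161.192.96.123  path d0:H1→d1:-→d2:-→d3:-→d4:-→d5:-→d6:-→d7:-→d8:-→d9:-→d10:-→d11:H4  best=H4
  + 161.208.0.0/12 (H2) depth=12
  ? 126.25.0.7  path d0:H1→d1:-→d2:-→d3:-→d4:-→d5:-→d6:-→d7:-→d8:-→d9:-→d10:-→d11:-→d12:H2→d13:-→d14:H1→d15:-→d16:H4  best=H4
  + 161.0.0.0/8 (H4) depth=8
  ? 161.208.27.54  path d0:H1→d1:-→d2:-→d3:-→d4:-→d5:-→d6:-→d7:-→d8:H4→d9:-→d10:-→d11:H4→d12:H2→d13:-  best=H2

== LOOKUPS ==
["H3","H3","H3","H3","H3","H4","H4","H4","H1","H1","H4","H2","H1","H4","H4","H2"]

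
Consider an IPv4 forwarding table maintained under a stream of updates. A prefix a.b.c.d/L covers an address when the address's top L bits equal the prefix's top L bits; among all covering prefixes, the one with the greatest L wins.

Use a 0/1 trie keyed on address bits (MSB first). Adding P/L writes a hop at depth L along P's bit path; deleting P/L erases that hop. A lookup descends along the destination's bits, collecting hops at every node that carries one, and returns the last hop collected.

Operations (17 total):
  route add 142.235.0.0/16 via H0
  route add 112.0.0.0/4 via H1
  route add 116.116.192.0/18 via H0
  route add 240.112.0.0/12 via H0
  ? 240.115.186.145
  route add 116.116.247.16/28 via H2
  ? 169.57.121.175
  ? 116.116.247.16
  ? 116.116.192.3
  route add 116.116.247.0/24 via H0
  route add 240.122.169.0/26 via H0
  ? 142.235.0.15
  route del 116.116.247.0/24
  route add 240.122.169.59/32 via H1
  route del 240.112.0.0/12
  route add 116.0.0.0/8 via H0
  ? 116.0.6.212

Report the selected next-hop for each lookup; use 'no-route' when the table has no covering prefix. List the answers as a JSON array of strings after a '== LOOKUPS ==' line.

Apply in order:
  add 142.235.0.0/16 -> H0 at depth 16
  add 112.0.0.0/4 -> H1 at depth 4
  add 116.116.192.0/18 -> H0 at depth 18
  add 240.112.0.0/12 -> H0 at depth 12
  ? 240.115.186.145  path d0:-→d1:-→d2:-→d3:-→d4:-→d5:-→d6:-→d7:-→d8:-→d9:-→d10:-→d11:-→d12:H0  best=H0
  add 116.116.247.16/28 -> H2 at depth 28
  ? 169.57.121.175  path d0:-→d1:-→d2:-  best=no-route
  ? 116.116.247.16  path d0:-→d1:-→d2:-→d3:-→d4:H1→d5:-→d6:-→d7:-→d8:-→d9:-→d10:-→d11:-→d12:-→d13:-→d14:-→d15:-→d16:-→d17:-→d18:H0→d19:-→d20:-→d21:-→d22:-→d23:-→d24:-→d25:-→d26:-→d27:-→d28:H2  best=H2
  ? 116.116.192.3  path d0:-→d1:-→d2:-→d3:-→d4:H1→d5:-→d6:-→d7:-→d8:-→d9:-→d10:-→d11:-→d12:-→d13:-→d14:-→d15:-→d16:-→d17:-→d18:H0  best=H0
  add 116.116.247.0/24 -> H0 at depth 24
  add 240.122.169.0/26 -> H0 at depth 26
  ? 142.235.0.15  path d0:-→d1:-→d2:-→d3:-→d4:-→d5:-→d6:-→d7:-→d8:-→d9:-→d10:-→d11:-→d12:-→d13:-→d14:-→d15:-→d16:H0  best=H0
  - 116.116.247.0/24 clear@24
  add 240.122.169.59/32 -> H1 at depth 32
  - 240.112.0.0/12 clear@12
  add 116.0.0.0/8 -> H0 at depth 8
  ? 116.0.6.212  path d0:-→d1:-→d2:-→d3:-→d4:H1→d5:-→d6:-→d7:-→d8:H0→d9:-  best=H0

== LOOKUPS ==
["H0","no-route","H2","H0","H0","H0"]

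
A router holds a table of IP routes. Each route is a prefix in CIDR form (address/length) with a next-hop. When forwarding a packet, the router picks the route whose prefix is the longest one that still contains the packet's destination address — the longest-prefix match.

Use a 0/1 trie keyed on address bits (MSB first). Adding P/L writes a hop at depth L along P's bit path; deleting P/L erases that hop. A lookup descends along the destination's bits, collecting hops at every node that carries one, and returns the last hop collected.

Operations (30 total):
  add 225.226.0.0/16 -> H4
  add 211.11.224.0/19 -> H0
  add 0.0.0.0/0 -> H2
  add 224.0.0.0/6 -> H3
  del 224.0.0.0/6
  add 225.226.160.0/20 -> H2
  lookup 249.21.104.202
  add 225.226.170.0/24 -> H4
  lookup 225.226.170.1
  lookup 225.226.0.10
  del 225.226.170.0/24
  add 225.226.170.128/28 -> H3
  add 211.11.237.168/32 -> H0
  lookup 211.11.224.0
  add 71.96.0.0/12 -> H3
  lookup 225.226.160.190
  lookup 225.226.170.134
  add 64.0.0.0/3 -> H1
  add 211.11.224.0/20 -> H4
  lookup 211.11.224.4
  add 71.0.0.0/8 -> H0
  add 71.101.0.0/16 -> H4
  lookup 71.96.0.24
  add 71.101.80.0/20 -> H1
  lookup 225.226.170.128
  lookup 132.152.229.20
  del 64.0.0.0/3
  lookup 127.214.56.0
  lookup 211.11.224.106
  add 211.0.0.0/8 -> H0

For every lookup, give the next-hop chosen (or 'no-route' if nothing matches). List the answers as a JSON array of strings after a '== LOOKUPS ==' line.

Trace:
  add 225.226.0.0/16 -> H4 at depth 16
  add 211.11.224.0/19 -> H0 at depth 19
  add 0.0.0.0/0 -> H2 at depth 0
  add 224.0.0.0/6 -> H3 at depth 6
  - 224.0.0.0/6 clear@6
  add 225.226.160.0/20 -> H2 at depth 20
  ? 249.21.104.202  path d0:H2→d1:-→d2:-→d3:-  best=H2
  add 225.226.170.0/24 -> H4 at depth 24
  ? 225.226.170.1  path d0:H2→d1:-→d2:-→d3:-→d4:-→d5:-→d6:-→d7:-→d8:-→d9:-→d10:-→d11:-→d12:-→d13:-→d14:-→d15:-→d16:H4→d17:-→d18:-→d19:-→d20:H2→d21:-→d22:-→d23:-→d24:H4  best=H4
  ? 225.226.0.10  path d0:H2→d1:-→d2:-→d3:-→d4:-→d5:-→d6:-→d7:-→d8:-→d9:-→d10:-→d11:-→d12:-→d13:-→d14:-→d15:-→d16:H4  best=H4
  - 225.226.170.0/24 clear@24
  add 225.226.170.128/28 -> H3 at depth 28
  add 211.11.237.168/32 -> H0 at depth 32
  ? 211.11.224.0  path d0:H2→d1:-→d2:-→d3:-→d4:-→d5:-→d6:-→d7:-→d8:-→d9:-→d10:-→d11:-→d12:-→d13:-→d14:-→d15:-→d16:-→d17:-→d18:-→d19:H0→d20:-  best=H0
  add 71.96.0.0/12 -> H3 at depth 12
  ? 225.226.160.190  path d0:H2→d1:-→d2:-→d3:-→d4:-→d5:-→d6:-→d7:-→d8:-→d9:-→d10:-→d11:-→d12:-→d13:-→d14:-→d15:-→d16:H4→d17:-→d18:-→d19:-→d20:H2  best=H2
  ? 225.226.170.134  path d0:H2→d1:-→d2:-→d3:-→d4:-→d5:-→d6:-→d7:-→d8:-→d9:-→d10:-→d11:-→d12:-→d13:-→d14:-→d15:-→d16:H4→d17:-→d18:-→d19:-→d20:H2→d21:-→d22:-→d23:-→d24:-→d25:-→d26:-→d27:-→d28:H3  best=H3
  add 64.0.0.0/3 -> H1 at depth 3
  add 211.11.224.0/20 -> H4 at depth 20
  ? 211.11.224.4  path d0:H2→d1:-→d2:-→d3:-→d4:-→d5:-→d6:-→d7:-→d8:-→d9:-→d10:-→d11:-→d12:-→d13:-→d14:-→d15:-→d16:-→d17:-→d18:-→d19:H0→d20:H4  best=H4
  add 71.0.0.0/8 -> H0 at depth 8
  add 71.101.0.0/16 -> H4 at depth 16
  ? 71.96.0.24  path d0:H2→d1:-→d2:-→d3:H1→d4:-→d5:-→d6:-→d7:-→d8:H0→d9:-→d10:-→d11:-→d12:H3→d13:-  best=H3
  add 71.101.80.0/20 -> H1 at depth 20
  ? 225.226.170.128  path d0:H2→d1:-→d2:-→d3:-→d4:-→d5:-→d6:-→d7:-→d8:-→d9:-→d10:-→d11:-→d12:-→d13:-→d14:-→d15:-→d16:H4→d17:-→d18:-→d19:-→d20:H2→d21:-→d22:-→d23:-→d24:-→d25:-→d26:-→d27:-→d28:H3  best=H3
  ? 132.152.229.20  path d0:H2→d1:-  best=H2
  - 64.0.0.0/3 clear@3
  ? 127.214.56.0  path d0:H2→d1:-→d2:-  best=H2
  ? 211.11.224.106  path d0:H2→d1:-→d2:-→d3:-→d4:-→d5:-→d6:-→d7:-→d8:-→d9:-→d10:-→d11:-→d12:-→d13:-→d14:-→d15:-→d16:-→d17:-→d18:-→d19:H0→d20:H4  best=H4
  add 211.0.0.0/8 -> H0 at depth 8

== LOOKUPS ==
["H2","H4","H4","H0","H2","H3","H4","H3","H3","H2","H2","H4"]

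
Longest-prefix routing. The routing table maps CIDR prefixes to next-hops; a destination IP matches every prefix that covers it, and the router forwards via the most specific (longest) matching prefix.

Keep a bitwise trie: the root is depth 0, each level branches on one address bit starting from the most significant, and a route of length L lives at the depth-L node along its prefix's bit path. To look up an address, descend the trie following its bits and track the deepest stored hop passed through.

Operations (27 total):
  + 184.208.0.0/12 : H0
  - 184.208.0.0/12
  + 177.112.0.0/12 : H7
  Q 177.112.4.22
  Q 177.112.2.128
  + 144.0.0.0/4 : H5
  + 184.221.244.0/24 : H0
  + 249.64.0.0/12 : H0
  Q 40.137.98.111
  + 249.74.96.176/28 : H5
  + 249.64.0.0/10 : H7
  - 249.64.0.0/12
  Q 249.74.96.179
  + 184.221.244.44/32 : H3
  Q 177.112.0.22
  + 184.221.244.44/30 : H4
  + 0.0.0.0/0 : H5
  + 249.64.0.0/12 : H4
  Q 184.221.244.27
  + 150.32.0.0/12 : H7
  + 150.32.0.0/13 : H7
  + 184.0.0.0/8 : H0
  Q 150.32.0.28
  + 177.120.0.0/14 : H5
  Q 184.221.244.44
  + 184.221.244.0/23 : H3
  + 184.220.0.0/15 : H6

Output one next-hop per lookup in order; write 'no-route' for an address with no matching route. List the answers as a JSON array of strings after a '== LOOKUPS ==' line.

Apply in order:
  add 184.208.0.0/12 -> H0 at depth 12
  - 184.208.0.0/12 clear@12
  add 177.112.0.0/12 -> H7 at depth 12
  ? 177.112.4.22  path d0:-→d1:-→d2:-→d3:-→d4:-→d5:-→d6:-→d7:-→d8:-→d9:-→d10:-→d11:-→d12:H7  best=H7
  ? 177.112.2.128  path d0:-→d1:-→d2:-→d3:-→d4:-→d5:-→d6:-→d7:-→d8:-→d9:-→d10:-→d11:-→d12:H7  best=H7
  add 144.0.0.0/4 -> H5 at depth 4
  add 184.221.244.0/24 -> H0 at depth 24
  add 249.64.0.0/12 -> H0 at depth 12
  ? 40.137.98.111  path d0:-  best=no-route
  add 249.74.96.176/28 -> H5 at depth 28
  add 249.64.0.0/10 -> H7 at depth 10
  - 249.64.0.0/12 clear@12
  ? 249.74.96.179  path d0:-→d1:-→d2:-→d3:-→d4:-→d5:-→d6:-→d7:-→d8:-→d9:-→d10:H7→d11:-→d12:-→d13:-→d14:-→d15:-→d16:-→d17:-→d18:-→d19:-→d20:-→d21:-→d22:-→d23:-→d24:-→d25:-→d26:-→d27:-→d28:H5  best=H5
  add 184.221.244.44/32 -> H3 at depth 32
  ? 177.112.0.22  path d0:-→d1:-→d2:-→d3:-→d4:-→d5:-→d6:-→d7:-→d8:-→d9:-→d10:-→d11:-→d12:H7  best=H7
  add 184.221.244.44/30 -> H4 at depth 30
  add 0.0.0.0/0 -> H5 at depth 0
  add 249.64.0.0/12 -> H4 at depth 12
  ? 184.221.244.27  path d0:H5→d1:-→d2:-→d3:-→d4:-→d5:-→d6:-→d7:-→d8:-→d9:-→d10:-→d11:-→d12:-→d13:-→d14:-→d15:-→d16:-→d17:-→d18:-→d19:-→d20:-→d21:-→d22:-→d23:-→d24:H0→d25:-→d26:-  best=H0
  add 150.32.0.0/12 -> H7 at depth 12
  add 150.32.0.0/13 -> H7 at depth 13
  add 184.0.0.0/8 -> H0 at depth 8
  ? 150.32.0.28  path d0:H5→d1:-→d2:-→d3:-→d4:H5→d5:-→d6:-→d7:-→d8:-→d9:-→d10:-→d11:-→d12:H7→d13:H7  best=H7
  add 177.120.0.0/14 -> H5 at depth 14
  ? 184.221.244.44  path d0:H5→d1:-→d2:-→d3:-→d4:-→d5:-→d6:-→d7:-→d8:H0→d9:-→d10:-→d11:-→d12:-→d13:-→d14:-→d15:-→d16:-→d17:-→d18:-→d19:-→d20:-→d21:-→d22:-→d23:-→d24:H0→d25:-→d26:-→d27:-→d28:-→d29:-→d30:H4→d31:-→d32:H3  best=H3
  add 184.221.244.0/23 -> H3 at depth 23
  add 184.220.0.0/15 -> H6 at depth 15

== LOOKUPS ==
["H7","H7","no-route","H5","H7","H0","H7","H3"]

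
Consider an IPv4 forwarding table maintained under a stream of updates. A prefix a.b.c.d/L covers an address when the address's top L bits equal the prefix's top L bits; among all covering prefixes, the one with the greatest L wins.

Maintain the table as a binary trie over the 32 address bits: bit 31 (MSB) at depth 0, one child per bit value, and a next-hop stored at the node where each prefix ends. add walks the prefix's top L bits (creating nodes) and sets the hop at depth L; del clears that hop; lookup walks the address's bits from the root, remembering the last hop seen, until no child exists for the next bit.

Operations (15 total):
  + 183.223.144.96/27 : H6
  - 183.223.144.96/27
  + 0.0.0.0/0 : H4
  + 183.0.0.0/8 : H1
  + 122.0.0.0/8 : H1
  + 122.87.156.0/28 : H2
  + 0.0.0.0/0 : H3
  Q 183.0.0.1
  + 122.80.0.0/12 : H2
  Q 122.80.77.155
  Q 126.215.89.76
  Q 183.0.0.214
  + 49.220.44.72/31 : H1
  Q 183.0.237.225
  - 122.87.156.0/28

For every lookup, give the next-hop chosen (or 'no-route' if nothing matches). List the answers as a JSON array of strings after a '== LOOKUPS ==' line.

Process each operation:
  + 183.223.144.96/27 (H6) depth=27
  del 183.223.144.96/27 (clear depth 27)
  + 0.0.0.0/0 (H4) depth=0
  + 183.0.0.0/8 (H1) depth=8
  + 122.0.0.0/8 (H1) depth=8
  + 122.87.156.0/28 (H2) depth=28
  + 0.0.0.0/0 (H3) depth=0
  ? 183.0.0.1  path d0:H3→d1:-→d2:-→d3:-→d4:-→d5:-→d6:-→d7:-→d8:H1  best=H1
  + 122.80.0.0/12 (H2) depth=12
  ? 122.80.77.155  path d0:H3→d1:-→d2:-→d3:-→d4:-→d5:-→d6:-→d7:-→d8:H1→d9:-→d10:-→d11:-→d12:H2→d13:-  best=H2
  ? 126.215.89.76  path d0:H3→d1:-→d2:-→d3:-→d4:-→d5:-  best=H3
  ? 183.0.0.214  path d0:H3→d1:-→d2:-→d3:-→d4:-→d5:-→d6:-→d7:-→d8:H1  best=H1
  + 49.220.44.72/31 (H1) depth=31
  ? 183.0.237.225  path d0:H3→d1:-→d2:-→d3:-→d4:-→d5:-→d6:-→d7:-→d8:H1  best=H1
  del 122.87.156.0/28 (clear depth 28)

== LOOKUPS ==
["H1","H2","H3","H1","H1"]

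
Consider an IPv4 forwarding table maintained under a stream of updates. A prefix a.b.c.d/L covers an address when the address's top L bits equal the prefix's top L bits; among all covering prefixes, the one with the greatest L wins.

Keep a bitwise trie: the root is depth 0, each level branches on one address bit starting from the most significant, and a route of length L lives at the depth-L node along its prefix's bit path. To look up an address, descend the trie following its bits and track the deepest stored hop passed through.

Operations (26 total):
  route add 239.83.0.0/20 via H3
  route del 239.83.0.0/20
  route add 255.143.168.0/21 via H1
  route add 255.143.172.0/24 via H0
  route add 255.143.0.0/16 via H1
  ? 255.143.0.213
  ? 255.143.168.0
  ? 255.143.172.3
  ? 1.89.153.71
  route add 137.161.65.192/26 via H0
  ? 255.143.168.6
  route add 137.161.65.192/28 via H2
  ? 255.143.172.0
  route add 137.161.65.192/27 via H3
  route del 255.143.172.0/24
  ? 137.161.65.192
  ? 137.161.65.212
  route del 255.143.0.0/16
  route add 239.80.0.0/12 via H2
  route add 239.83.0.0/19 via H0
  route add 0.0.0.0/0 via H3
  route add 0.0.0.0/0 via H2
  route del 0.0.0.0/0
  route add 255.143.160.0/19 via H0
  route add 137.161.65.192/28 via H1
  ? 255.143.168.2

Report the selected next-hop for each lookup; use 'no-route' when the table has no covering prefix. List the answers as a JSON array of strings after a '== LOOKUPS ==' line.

Process each operation:
  + 239.83.0.0/20 (H3) depth=20
  - 239.83.0.0/20 clear@20
  + 255.143.168.0/21 (H1) depth=21
  + 255.143.172.0/24 (H0) depth=24
  + 255.143.0.0/16 (H1) depth=16
  Q 255.143.0.213: descend 1111111110001111 ; hops seen [H1] ; pick H1
  Q 255.143.168.0: descend 111111111000111110101 ; hops seen [H1,H1] ; pick H1
  Q 255.143.172.3: descend 111111111000111110101100 ; hops seen [H1,H1,H0] ; pick H0
  Q 1.89.153.71: descend ε ; hops seen [∅] ; pick no-route
  + 137.161.65.192/26 (H0) depth=26
  Q 255.143.168.6: descend 111111111000111110101 ; hops seen [H1,H1] ; pick H1
  + 137.161.65.192/28 (H2) depth=28
  Q 255.143.172.0: descend 111111111000111110101100 ; hops seen [H1,H1,H0] ; pick H0
  + 137.161.65.192/27 (H3) depth=27
  - 255.143.172.0/24 clear@24
  Q 137.161.65.192: descend 1000100110100001010000011100 ; hops seen [H0,H3,H2] ; pick H2
  Q 137.161.65.212: descend 100010011010000101000001110 ; hops seen [H0,H3] ; pick H3
  - 255.143.0.0/16 clear@16
  + 239.80.0.0/12 (H2) depth=12
  + 239.83.0.0/19 (H0) depth=19
  + 0.0.0.0/0 (H3) depth=0
  + 0.0.0.0/0 (H2) depth=0
  - 0.0.0.0/0 clear@0
  + 255.143.160.0/19 (H0) depth=19
  + 137.161.65.192/28 (H1) depth=28
  Q 255.143.168.2: descend 111111111000111110101 ; hops seen [H0,H1] ; pick H1

== LOOKUPS ==
["H1","H1","H0","no-route","H1","H0","H2","H3","H1"]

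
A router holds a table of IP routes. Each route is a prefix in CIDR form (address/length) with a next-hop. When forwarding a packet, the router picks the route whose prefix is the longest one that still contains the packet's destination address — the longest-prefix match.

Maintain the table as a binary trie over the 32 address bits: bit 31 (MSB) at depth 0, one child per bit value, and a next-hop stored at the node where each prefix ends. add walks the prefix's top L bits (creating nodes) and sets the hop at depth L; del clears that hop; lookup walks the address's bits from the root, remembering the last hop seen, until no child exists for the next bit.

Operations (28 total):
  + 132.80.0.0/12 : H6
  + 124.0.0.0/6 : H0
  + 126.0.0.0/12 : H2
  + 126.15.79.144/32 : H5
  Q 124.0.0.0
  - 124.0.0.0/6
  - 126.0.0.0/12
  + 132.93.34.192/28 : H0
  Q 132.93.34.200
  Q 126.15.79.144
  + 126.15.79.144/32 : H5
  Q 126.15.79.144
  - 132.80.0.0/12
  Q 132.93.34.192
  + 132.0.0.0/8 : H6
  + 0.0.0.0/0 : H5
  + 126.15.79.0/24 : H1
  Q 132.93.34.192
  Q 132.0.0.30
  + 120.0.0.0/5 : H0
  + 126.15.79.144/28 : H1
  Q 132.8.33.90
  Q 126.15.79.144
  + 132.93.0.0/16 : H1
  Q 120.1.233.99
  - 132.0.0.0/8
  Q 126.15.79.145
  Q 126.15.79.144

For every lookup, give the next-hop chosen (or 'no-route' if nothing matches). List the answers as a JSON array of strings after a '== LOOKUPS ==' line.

Apply in order:
  add 132.80.0.0/12 -> H6 at depth 12
  add 124.0.0.0/6 -> H0 at depth 6
  add 126.0.0.0/12 -> H2 at depth 12
  add 126.15.79.144/32 -> H5 at depth 32
  lookup 124.0.0.0: bits 011111 walk d0:-→d1:-→d2:-→d3:-→d4:-→d5:-→d6:H0 -> H0
  del 124.0.0.0/6 (clear depth 6)
  del 126.0.0.0/12 (clear depth 12)
  add 132.93.34.192/28 -> H0 at depth 28
  lookup 132.93.34.200: bits 1000010001011101001000101100 walk d0:-→d1:-→d2:-→d3:-→d4:-→d5:-→d6:-→d7:-→d8:-→d9:-→d10:-→d11:-→d12:H6→d13:-→d14:-→d15:-→d16:-→d17:-→d18:-→d19:-→d20:-→d21:-→d22:-→d23:-→d24:-→d25:-→d26:-→d27:-→d28:H0 -> H0
  lookup 126.15.79.144: bits 01111110000011110100111110010000 walk d0:-→d1:-→d2:-→d3:-→d4:-→d5:-→d6:-→d7:-→d8:-→d9:-→d10:-→d11:-→d12:-→d13:-→d14:-→d15:-→d16:-→d17:-→d18:-→d19:-→d20:-→d21:-→d22:-→d23:-→d24:-→d25:-→d26:-→d27:-→d28:-→d29:-→d30:-→d31:-→d32:H5 -> H5
  add 126.15.79.144/32 -> H5 at depth 32
  lookup 126.15.79.144: bits 01111110000011110100111110010000 walk d0:-→d1:-→d2:-→d3:-→d4:-→d5:-→d6:-→d7:-→d8:-→d9:-→d10:-→d11:-→d12:-→d13:-→d14:-→d15:-→d16:-→d17:-→d18:-→d19:-→d20:-→d21:-→d22:-→d23:-→d24:-→d25:-→d26:-→d27:-→d28:-→d29:-→d30:-→d31:-→d32:H5 -> H5
  del 132.80.0.0/12 (clear depth 12)
  lookup 132.93.34.192: bits 1000010001011101001000101100 walk d0:-→d1:-→d2:-→d3:-→d4:-→d5:-→d6:-→d7:-→d8:-→d9:-→d10:-→d11:-→d12:-→d13:-→d14:-→d15:-→d16:-→d17:-→d18:-→d19:-→d20:-→d21:-→d22:-→d23:-→d24:-→d25:-→d26:-→d27:-→d28:H0 -> H0
  add 132.0.0.0/8 -> H6 at depth 8
  add 0.0.0.0/0 -> H5 at depth 0
  add 126.15.79.0/24 -> H1 at depth 24
  lookup 132.93.34.192: bits 1000010001011101001000101100 walk d0:H5→d1:-→d2:-→d3:-→d4:-→d5:-→d6:-→d7:-→d8:H6→d9:-→d10:-→d11:-→d12:-→d13:-→d14:-→d15:-→d16:-→d17:-→d18:-→d19:-→d20:-→d21:-→d22:-→d23:-→d24:-→d25:-→d26:-→d27:-→d28:H0 -> H0
  lookup 132.0.0.30: bits 100001000 walk d0:H5→d1:-→d2:-→d3:-→d4:-→d5:-→d6:-→d7:-→d8:H6→d9:- -> H6
  add 120.0.0.0/5 -> H0 at depth 5
  add 126.15.79.144/28 -> H1 at depth 28
  lookup 132.8.33.90: bits 100001000 walk d0:H5→d1:-→d2:-→d3:-→d4:-→d5:-→d6:-→d7:-→d8:H6→d9:- -> H6
  lookup 126.15.79.144: bits 01111110000011110100111110010000 walk d0:H5→d1:-→d2:-→d3:-→d4:-→d5:H0→d6:-→d7:-→d8:-→d9:-→d10:-→d11:-→d12:-→d13:-→d14:-→d15:-→d16:-→d17:-→d18:-→d19:-→d20:-→d21:-→d22:-→d23:-→d24:H1→d25:-→d26:-→d27:-→d28:H1→d29:-→d30:-→d31:-→d32:H5 -> H5
  add 132.93.0.0/16 -> H1 at depth 16
  lookup 120.1.233.99: bits 01111 walk d0:H5→d1:-→d2:-→d3:-→d4:-→d5:H0 -> H0
  del 132.0.0.0/8 (clear depth 8)
  lookup 126.15.79.145: bits 0111111000001111010011111001000 walk d0:H5→d1:-→d2:-→d3:-→d4:-→d5:H0→d6:-→d7:-→d8:-→d9:-→d10:-→d11:-→d12:-→d13:-→d14:-→d15:-→d16:-→d17:-→d18:-→d19:-→d20:-→d21:-→d22:-→d23:-→d24:H1→d25:-→d26:-→d27:-→d28:H1→d29:-→d30:-→d31:- -> H1
  lookup 126.15.79.144: bits 01111110000011110100111110010000 walk d0:H5→d1:-→d2:-→d3:-→d4:-→d5:H0→d6:-→d7:-→d8:-→d9:-→d10:-→d11:-→d12:-→d13:-→d14:-→d15:-→d16:-→d17:-→d18:-→d19:-→d20:-→d21:-→d22:-→d23:-→d24:H1→d25:-→d26:-→d27:-→d28:H1→d29:-→d30:-→d31:-→d32:H5 -> H5

== LOOKUPS ==
["H0","H0","H5","H5","H0","H0","H6","H6","H5","H0","H1","H5"]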